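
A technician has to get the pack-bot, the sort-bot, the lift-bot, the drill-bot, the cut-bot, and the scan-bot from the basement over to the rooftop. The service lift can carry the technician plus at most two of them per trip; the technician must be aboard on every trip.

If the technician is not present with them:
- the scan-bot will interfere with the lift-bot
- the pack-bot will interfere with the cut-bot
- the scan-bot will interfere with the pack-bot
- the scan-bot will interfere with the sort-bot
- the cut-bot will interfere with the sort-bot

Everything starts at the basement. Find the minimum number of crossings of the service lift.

7

Counting alone: the technician can take at most 2 across per trip to the rooftop, so moving all 6 needs at least 3 loaded trips out, with a return between consecutive ones — at least 5 crossings.
The safety rule pushes this higher. Following every safe sequence of crossings, the most of the 6 that can be at the rooftop as the service lift arrives there on crossing 5 is 5 — never all 6.
So no plan with fewer than 7 crossings exists, and this one achieves 7:
1. Technician goes to the rooftop with the cut-bot and the scan-bot.  [the basement: the drill-bot, the lift-bot, the pack-bot, the sort-bot | the rooftop: the cut-bot, the scan-bot]
2. Technician goes back to the basement alone.  [the basement: the drill-bot, the lift-bot, the pack-bot, the sort-bot | the rooftop: the cut-bot, the scan-bot]
3. Technician goes to the rooftop with the pack-bot and the sort-bot.  [the basement: the drill-bot, the lift-bot | the rooftop: the cut-bot, the pack-bot, the scan-bot, the sort-bot]
4. Technician goes back to the basement with the cut-bot and the scan-bot.  [the basement: the cut-bot, the drill-bot, the lift-bot, the scan-bot | the rooftop: the pack-bot, the sort-bot]
5. Technician goes to the rooftop with the drill-bot and the lift-bot.  [the basement: the cut-bot, the scan-bot | the rooftop: the drill-bot, the lift-bot, the pack-bot, the sort-bot]
6. Technician goes back to the basement alone.  [the basement: the cut-bot, the scan-bot | the rooftop: the drill-bot, the lift-bot, the pack-bot, the sort-bot]
7. Technician goes to the rooftop with the cut-bot and the scan-bot.  [the basement: — | the rooftop: the cut-bot, the drill-bot, the lift-bot, the pack-bot, the scan-bot, the sort-bot]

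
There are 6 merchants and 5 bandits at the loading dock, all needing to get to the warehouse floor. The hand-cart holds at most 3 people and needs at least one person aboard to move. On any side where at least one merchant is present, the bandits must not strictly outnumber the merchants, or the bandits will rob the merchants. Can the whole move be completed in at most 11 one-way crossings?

Yes

Yes — this plan uses 9 crossings (≤ 11):
1. 3 bandits → the warehouse floor.  (the loading dock: 6M 2B; the warehouse floor: 0M 3B)
2. 1 bandit ← the loading dock.  (the loading dock: 6M 3B; the warehouse floor: 0M 2B)
3. 3 merchants → the warehouse floor.  (the loading dock: 3M 3B; the warehouse floor: 3M 2B)
4. 1 merchant ← the loading dock.  (the loading dock: 4M 3B; the warehouse floor: 2M 2B)
5. 2 merchants and 1 bandit → the warehouse floor.  (the loading dock: 2M 2B; the warehouse floor: 4M 3B)
6. 1 merchant ← the loading dock.  (the loading dock: 3M 2B; the warehouse floor: 3M 3B)
7. 2 merchants and 1 bandit → the warehouse floor.  (the loading dock: 1M 1B; the warehouse floor: 5M 4B)
8. 1 merchant ← the loading dock.  (the loading dock: 2M 1B; the warehouse floor: 4M 4B)
9. 2 merchants and 1 bandit → the warehouse floor.  (the loading dock: 0M 0B; the warehouse floor: 6M 5B)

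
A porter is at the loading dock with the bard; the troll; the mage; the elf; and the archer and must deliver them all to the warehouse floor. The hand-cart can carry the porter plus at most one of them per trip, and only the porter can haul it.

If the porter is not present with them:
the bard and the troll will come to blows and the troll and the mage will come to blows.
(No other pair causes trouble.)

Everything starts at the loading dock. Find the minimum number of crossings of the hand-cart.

Counting alone: the porter can take at most 1 across per trip to the warehouse floor, so moving all 5 needs at least 5 loaded trips out, with a return between consecutive ones — at least 9 crossings.
The safety rule pushes this higher. Following every safe sequence of crossings, the most of the 5 that can be at the warehouse floor as the hand-cart arrives there on crossing 9 is 4 — never all 5.
So no plan with fewer than 11 crossings exists, and this one achieves 11:
1. Porter goes to the warehouse floor with the troll.
2. Porter goes back to the loading dock alone.
3. Porter goes to the warehouse floor with the bard.
4. Porter goes back to the loading dock with the troll.
5. Porter goes to the warehouse floor with the mage.
6. Porter goes back to the loading dock alone.
7. Porter goes to the warehouse floor with the elf.
8. Porter goes back to the loading dock alone.
9. Porter goes to the warehouse floor with the archer.
10. Porter goes back to the loading dock alone.
11. Porter goes to the warehouse floor with the troll.

11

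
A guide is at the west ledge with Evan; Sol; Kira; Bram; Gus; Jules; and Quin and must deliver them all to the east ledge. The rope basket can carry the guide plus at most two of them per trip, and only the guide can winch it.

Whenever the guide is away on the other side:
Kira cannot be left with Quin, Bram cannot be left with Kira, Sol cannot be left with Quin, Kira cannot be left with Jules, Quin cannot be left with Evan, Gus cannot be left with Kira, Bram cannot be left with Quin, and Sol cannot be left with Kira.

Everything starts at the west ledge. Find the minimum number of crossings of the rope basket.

11

Counting alone: the guide can take at most 2 across per trip to the east ledge, so moving all 7 needs at least 4 loaded trips out, with a return between consecutive ones — at least 7 crossings.
The safety rule pushes this higher. Following every safe sequence of crossings, the most of the 7 that can be at the east ledge as the rope basket arrives there on crossings 7, 9 is 5, 6 respectively — never all 7.
So no plan with fewer than 11 crossings exists, and this one achieves 11:
1. Guide goes to the east ledge with Kira and Quin.  [the west ledge: Bram, Evan, Gus, Jules, Sol | the east ledge: Kira, Quin]
2. Guide goes back to the west ledge with Kira.  [the west ledge: Bram, Evan, Gus, Jules, Kira, Sol | the east ledge: Quin]
3. Guide goes to the east ledge with Evan and Kira.  [the west ledge: Bram, Gus, Jules, Sol | the east ledge: Evan, Kira, Quin]
4. Guide goes back to the west ledge with Quin.  [the west ledge: Bram, Gus, Jules, Quin, Sol | the east ledge: Evan, Kira]
5. Guide goes to the east ledge with Bram and Sol.  [the west ledge: Gus, Jules, Quin | the east ledge: Bram, Evan, Kira, Sol]
6. Guide goes back to the west ledge with Kira.  [the west ledge: Gus, Jules, Kira, Quin | the east ledge: Bram, Evan, Sol]
7. Guide goes to the east ledge with Gus and Kira.  [the west ledge: Jules, Quin | the east ledge: Bram, Evan, Gus, Kira, Sol]
8. Guide goes back to the west ledge with Kira.  [the west ledge: Jules, Kira, Quin | the east ledge: Bram, Evan, Gus, Sol]
9. Guide goes to the east ledge with Jules and Kira.  [the west ledge: Quin | the east ledge: Bram, Evan, Gus, Jules, Kira, Sol]
10. Guide goes back to the west ledge with Kira.  [the west ledge: Kira, Quin | the east ledge: Bram, Evan, Gus, Jules, Sol]
11. Guide goes to the east ledge with Kira and Quin.  [the west ledge: — | the east ledge: Bram, Evan, Gus, Jules, Kira, Quin, Sol]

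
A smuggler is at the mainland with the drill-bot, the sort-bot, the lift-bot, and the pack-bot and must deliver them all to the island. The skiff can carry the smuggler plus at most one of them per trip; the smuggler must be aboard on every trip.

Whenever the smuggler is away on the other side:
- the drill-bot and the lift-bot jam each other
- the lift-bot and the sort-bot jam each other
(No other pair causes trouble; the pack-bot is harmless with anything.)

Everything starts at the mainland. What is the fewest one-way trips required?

9

Counting alone: the smuggler can take at most 1 across per trip to the island, so moving all 4 needs at least 4 loaded trips out, with a return between consecutive ones — at least 7 crossings.
The safety rule pushes this higher. Following every safe sequence of crossings, the most of the 4 that can be at the island as the skiff arrives there on crossing 7 is 3 — never all 4.
So no plan with fewer than 9 crossings exists, and this one achieves 9:
1. Smuggler goes to the island with the lift-bot.  [the mainland: the drill-bot, the pack-bot, the sort-bot | the island: the lift-bot]
2. Smuggler goes back to the mainland alone.  [the mainland: the drill-bot, the pack-bot, the sort-bot | the island: the lift-bot]
3. Smuggler goes to the island with the drill-bot.  [the mainland: the pack-bot, the sort-bot | the island: the drill-bot, the lift-bot]
4. Smuggler goes back to the mainland with the lift-bot.  [the mainland: the lift-bot, the pack-bot, the sort-bot | the island: the drill-bot]
5. Smuggler goes to the island with the sort-bot.  [the mainland: the lift-bot, the pack-bot | the island: the drill-bot, the sort-bot]
6. Smuggler goes back to the mainland alone.  [the mainland: the lift-bot, the pack-bot | the island: the drill-bot, the sort-bot]
7. Smuggler goes to the island with the pack-bot.  [the mainland: the lift-bot | the island: the drill-bot, the pack-bot, the sort-bot]
8. Smuggler goes back to the mainland alone.  [the mainland: the lift-bot | the island: the drill-bot, the pack-bot, the sort-bot]
9. Smuggler goes to the island with the lift-bot.  [the mainland: — | the island: the drill-bot, the lift-bot, the pack-bot, the sort-bot]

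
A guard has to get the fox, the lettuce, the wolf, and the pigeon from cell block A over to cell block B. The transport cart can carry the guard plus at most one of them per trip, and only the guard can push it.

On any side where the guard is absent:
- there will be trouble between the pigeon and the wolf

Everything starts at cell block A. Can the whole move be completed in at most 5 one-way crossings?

No

Counting alone: the guard can take at most 1 across per trip to cell block B, so moving all 4 needs at least 4 loaded trips out, with a return between consecutive ones — at least 7 crossings.
Since 5 < 7, 5 crossings cannot be enough. (The shortest complete plan in fact takes 7:)
1. Guard goes to cell block B with the wolf.
2. Guard goes back to cell block A alone.
3. Guard goes to cell block B with the fox.
4. Guard goes back to cell block A alone.
5. Guard goes to cell block B with the lettuce.
6. Guard goes back to cell block A alone.
7. Guard goes to cell block B with the pigeon.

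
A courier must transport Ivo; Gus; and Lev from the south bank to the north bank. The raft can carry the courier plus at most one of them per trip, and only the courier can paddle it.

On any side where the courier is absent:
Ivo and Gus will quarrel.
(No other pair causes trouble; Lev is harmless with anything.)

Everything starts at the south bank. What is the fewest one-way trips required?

5

Counting alone: the courier can take at most 1 across per trip to the north bank, so moving all 3 needs at least 3 loaded trips out, with a return between consecutive ones — at least 5 crossings.
The plan below uses exactly 5 crossings, so it is optimal:
1. Courier goes to the north bank with Ivo.
2. Courier goes back to the south bank alone.
3. Courier goes to the north bank with Lev.
4. Courier goes back to the south bank alone.
5. Courier goes to the north bank with Gus.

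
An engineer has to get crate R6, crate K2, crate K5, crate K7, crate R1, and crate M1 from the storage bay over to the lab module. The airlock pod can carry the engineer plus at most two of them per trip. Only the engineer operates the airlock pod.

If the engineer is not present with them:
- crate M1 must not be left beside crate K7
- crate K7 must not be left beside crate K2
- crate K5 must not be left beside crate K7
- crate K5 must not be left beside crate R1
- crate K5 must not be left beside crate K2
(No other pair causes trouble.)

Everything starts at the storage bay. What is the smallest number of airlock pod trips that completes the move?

Counting alone: the engineer can take at most 2 across per trip to the lab module, so moving all 6 needs at least 3 loaded trips out, with a return between consecutive ones — at least 5 crossings.
The safety rule pushes this higher. Following every safe sequence of crossings, the most of the 6 that can be at the lab module as the airlock pod arrives there on crossings 5, 7 is 4, 5 respectively — never all 6.
So no plan with fewer than 9 crossings exists, and this one achieves 9:
1. Engineer goes to the lab module with crate K5 and crate K7.  [the storage bay: crate K2, crate M1, crate R1, crate R6 | the lab module: crate K5, crate K7]
2. Engineer goes back to the storage bay with crate K5.  [the storage bay: crate K2, crate K5, crate M1, crate R1, crate R6 | the lab module: crate K7]
3. Engineer goes to the lab module with crate K5 and crate R6.  [the storage bay: crate K2, crate M1, crate R1 | the lab module: crate K5, crate K7, crate R6]
4. Engineer goes back to the storage bay with crate K5.  [the storage bay: crate K2, crate K5, crate M1, crate R1 | the lab module: crate K7, crate R6]
5. Engineer goes to the lab module with crate K2 and crate R1.  [the storage bay: crate K5, crate M1 | the lab module: crate K2, crate K7, crate R1, crate R6]
6. Engineer goes back to the storage bay with crate K2.  [the storage bay: crate K2, crate K5, crate M1 | the lab module: crate K7, crate R1, crate R6]
7. Engineer goes to the lab module with crate K2 and crate M1.  [the storage bay: crate K5 | the lab module: crate K2, crate K7, crate M1, crate R1, crate R6]
8. Engineer goes back to the storage bay with crate K7.  [the storage bay: crate K5, crate K7 | the lab module: crate K2, crate M1, crate R1, crate R6]
9. Engineer goes to the lab module with crate K5 and crate K7.  [the storage bay: — | the lab module: crate K2, crate K5, crate K7, crate M1, crate R1, crate R6]

9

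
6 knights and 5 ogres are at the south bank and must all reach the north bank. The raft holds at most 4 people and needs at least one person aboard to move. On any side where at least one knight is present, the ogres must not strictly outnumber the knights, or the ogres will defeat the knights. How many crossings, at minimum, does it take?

7

Counting alone: each trip to the north bank takes at most 4 across and each return brings at least 1 back, so after t trips out (and t−1 returns) at most 4t − (t−1) of the 11 are across; that first reaches 11 at t = 4, so at least 7 crossings are needed.
The plan below uses exactly 7 crossings, so it is optimal:
1. 2 ogres → the north bank.  (the south bank: 6K 3O; the north bank: 0K 2O)
2. 1 ogre ← the south bank.  (the south bank: 6K 4O; the north bank: 0K 1O)
3. 4 ogres → the north bank.  (the south bank: 6K 0O; the north bank: 0K 5O)
4. 1 ogre ← the south bank.  (the south bank: 6K 1O; the north bank: 0K 4O)
5. 4 knights → the north bank.  (the south bank: 2K 1O; the north bank: 4K 4O)
6. 1 ogre ← the south bank.  (the south bank: 2K 2O; the north bank: 4K 3O)
7. 2 knights and 2 ogres → the north bank.  (the south bank: 0K 0O; the north bank: 6K 5O)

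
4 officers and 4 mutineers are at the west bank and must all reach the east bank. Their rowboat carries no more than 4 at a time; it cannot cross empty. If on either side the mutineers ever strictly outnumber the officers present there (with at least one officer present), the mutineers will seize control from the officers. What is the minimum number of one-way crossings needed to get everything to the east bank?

Counting alone: each trip to the east bank takes at most 4 across and each return brings at least 1 back, so after t trips out (and t−1 returns) at most 4t − (t−1) of the 8 are across; that first reaches 8 at t = 3, so at least 5 crossings are needed.
The plan below uses exactly 5 crossings, so it is optimal:
1. 2 mutineers → the east bank.  (the west bank: 4O 2M; the east bank: 0O 2M)
2. 1 mutineer ← the west bank.  (the west bank: 4O 3M; the east bank: 0O 1M)
3. 4 officers → the east bank.  (the west bank: 0O 3M; the east bank: 4O 1M)
4. 1 mutineer ← the west bank.  (the west bank: 0O 4M; the east bank: 4O 0M)
5. 4 mutineers → the east bank.  (the west bank: 0O 0M; the east bank: 4O 4M)

5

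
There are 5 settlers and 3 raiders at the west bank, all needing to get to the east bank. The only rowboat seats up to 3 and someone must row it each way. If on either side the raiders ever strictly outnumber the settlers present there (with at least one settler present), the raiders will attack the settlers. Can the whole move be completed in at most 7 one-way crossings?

Yes — this plan uses 7 crossings (≤ 7):
1. 2 raiders → the east bank.  (the west bank: 5S 1R; the east bank: 0S 2R)
2. 1 raider ← the west bank.  (the west bank: 5S 2R; the east bank: 0S 1R)
3. 2 settlers and 1 raider → the east bank.  (the west bank: 3S 1R; the east bank: 2S 2R)
4. 1 raider ← the west bank.  (the west bank: 3S 2R; the east bank: 2S 1R)
5. 1 settler and 2 raiders → the east bank.  (the west bank: 2S 0R; the east bank: 3S 3R)
6. 1 raider ← the west bank.  (the west bank: 2S 1R; the east bank: 3S 2R)
7. 2 settlers and 1 raider → the east bank.  (the west bank: 0S 0R; the east bank: 5S 3R)

Yes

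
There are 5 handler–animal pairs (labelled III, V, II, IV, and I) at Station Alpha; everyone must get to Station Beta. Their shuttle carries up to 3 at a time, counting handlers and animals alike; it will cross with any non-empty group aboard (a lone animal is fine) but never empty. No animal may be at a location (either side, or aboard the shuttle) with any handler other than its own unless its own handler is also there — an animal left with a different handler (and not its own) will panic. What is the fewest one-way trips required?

11

Counting alone: each trip to Station Beta takes at most 3 across and each return brings at least 1 back, so after t trips out (and t−1 returns) at most 3t − (t−1) of the 10 are across; that first reaches 10 at t = 5, so at least 9 crossings are needed.
The safety rule pushes this higher. Following every safe sequence of crossings, the most of the 10 that can be at Station Beta as the shuttle arrives there on crossing 9 is 9 — never all 10.
So no plan with fewer than 11 crossings exists, and this one achieves 11:
1. animal III and handler III cross → Station Beta.
2. handler III crosses ← Station Alpha.
3. animal II, animal IV, and animal V cross → Station Beta.
4. animal III crosses ← Station Alpha.
5. handler II, handler IV, and handler V cross → Station Beta.
6. animal V and handler V cross ← Station Alpha.
7. handler I, handler III, and handler V cross → Station Beta.
8. animal II crosses ← Station Alpha.
9. animal III and animal V cross → Station Beta.
10. animal III crosses ← Station Alpha.
11. animal I, animal II, and animal III cross → Station Beta.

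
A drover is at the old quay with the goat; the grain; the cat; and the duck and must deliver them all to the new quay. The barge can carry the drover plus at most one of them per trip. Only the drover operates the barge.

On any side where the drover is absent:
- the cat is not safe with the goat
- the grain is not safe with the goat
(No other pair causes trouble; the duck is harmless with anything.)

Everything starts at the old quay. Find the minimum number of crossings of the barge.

9

Counting alone: the drover can take at most 1 across per trip to the new quay, so moving all 4 needs at least 4 loaded trips out, with a return between consecutive ones — at least 7 crossings.
The safety rule pushes this higher. Following every safe sequence of crossings, the most of the 4 that can be at the new quay as the barge arrives there on crossing 7 is 3 — never all 4.
So no plan with fewer than 9 crossings exists, and this one achieves 9:
1. Drover goes to the new quay with the goat.  [the old quay: the cat, the duck, the grain | the new quay: the goat]
2. Drover goes back to the old quay alone.  [the old quay: the cat, the duck, the grain | the new quay: the goat]
3. Drover goes to the new quay with the grain.  [the old quay: the cat, the duck | the new quay: the goat, the grain]
4. Drover goes back to the old quay with the goat.  [the old quay: the cat, the duck, the goat | the new quay: the grain]
5. Drover goes to the new quay with the cat.  [the old quay: the duck, the goat | the new quay: the cat, the grain]
6. Drover goes back to the old quay alone.  [the old quay: the duck, the goat | the new quay: the cat, the grain]
7. Drover goes to the new quay with the duck.  [the old quay: the goat | the new quay: the cat, the duck, the grain]
8. Drover goes back to the old quay alone.  [the old quay: the goat | the new quay: the cat, the duck, the grain]
9. Drover goes to the new quay with the goat.  [the old quay: — | the new quay: the cat, the duck, the goat, the grain]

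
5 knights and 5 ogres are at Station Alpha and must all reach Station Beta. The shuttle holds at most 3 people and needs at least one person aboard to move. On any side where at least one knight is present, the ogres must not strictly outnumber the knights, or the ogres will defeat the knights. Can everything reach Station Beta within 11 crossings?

Yes — this plan uses 11 crossings (≤ 11):
1. 2 ogres → Station Beta.  (Station Alpha: 5K 3O; Station Beta: 0K 2O)
2. 1 ogre ← Station Alpha.  (Station Alpha: 5K 4O; Station Beta: 0K 1O)
3. 3 ogres → Station Beta.  (Station Alpha: 5K 1O; Station Beta: 0K 4O)
4. 1 ogre ← Station Alpha.  (Station Alpha: 5K 2O; Station Beta: 0K 3O)
5. 3 knights → Station Beta.  (Station Alpha: 2K 2O; Station Beta: 3K 3O)
6. 1 knight and 1 ogre ← Station Alpha.  (Station Alpha: 3K 3O; Station Beta: 2K 2O)
7. 3 knights → Station Beta.  (Station Alpha: 0K 3O; Station Beta: 5K 2O)
8. 1 ogre ← Station Alpha.  (Station Alpha: 0K 4O; Station Beta: 5K 1O)
9. 2 ogres → Station Beta.  (Station Alpha: 0K 2O; Station Beta: 5K 3O)
10. 1 ogre ← Station Alpha.  (Station Alpha: 0K 3O; Station Beta: 5K 2O)
11. 3 ogres → Station Beta.  (Station Alpha: 0K 0O; Station Beta: 5K 5O)

Yes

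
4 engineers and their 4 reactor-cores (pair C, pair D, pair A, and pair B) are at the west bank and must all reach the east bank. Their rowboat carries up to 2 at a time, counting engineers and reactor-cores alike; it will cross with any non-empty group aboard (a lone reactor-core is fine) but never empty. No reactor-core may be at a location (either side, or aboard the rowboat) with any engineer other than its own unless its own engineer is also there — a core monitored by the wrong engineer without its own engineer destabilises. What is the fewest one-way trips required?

impossible

Following every safe sequence of crossings from the start, the most of the 8 that can be at the east bank as the rowboat arrives there on crossings 1, 3, 5 is 2, 3, 4 respectively; the best ever achieved is 4 of 8.
From crossing 7 on, no configuration arises that was not already reachable earlier: only 44 distinct safe configurations (who is on which side, and where the rowboat is) can ever be reached, none of them has everyone across, and every continuation just revisits them. So no valid plan exists.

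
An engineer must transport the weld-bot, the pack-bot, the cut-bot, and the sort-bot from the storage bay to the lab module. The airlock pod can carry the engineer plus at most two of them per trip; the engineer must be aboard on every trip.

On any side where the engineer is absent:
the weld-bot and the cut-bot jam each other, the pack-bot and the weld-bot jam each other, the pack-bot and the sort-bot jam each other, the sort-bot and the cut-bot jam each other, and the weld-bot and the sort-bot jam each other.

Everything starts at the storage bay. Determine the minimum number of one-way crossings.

Counting alone: the engineer can take at most 2 across per trip to the lab module, so moving all 4 needs at least 2 loaded trips out, with a return between consecutive ones — at least 3 crossings.
The safety rule pushes this higher. Following every safe sequence of crossings, the most of the 4 that can be at the lab module as the airlock pod arrives there on crossing 3 is 3 — never all 4.
So no plan with fewer than 5 crossings exists, and this one achieves 5:
1. Engineer goes to the lab module with the sort-bot and the weld-bot.
2. Engineer goes back to the storage bay with the weld-bot.
3. Engineer goes to the lab module with the cut-bot and the pack-bot.
4. Engineer goes back to the storage bay with the sort-bot.
5. Engineer goes to the lab module with the sort-bot and the weld-bot.

5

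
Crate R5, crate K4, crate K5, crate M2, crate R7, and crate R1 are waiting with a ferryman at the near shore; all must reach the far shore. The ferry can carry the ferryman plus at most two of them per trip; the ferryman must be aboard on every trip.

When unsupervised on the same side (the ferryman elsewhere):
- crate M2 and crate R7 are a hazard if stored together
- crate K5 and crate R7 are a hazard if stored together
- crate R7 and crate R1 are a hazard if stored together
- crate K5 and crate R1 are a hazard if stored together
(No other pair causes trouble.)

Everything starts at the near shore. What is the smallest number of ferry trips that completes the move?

9

Counting alone: the ferryman can take at most 2 across per trip to the far shore, so moving all 6 needs at least 3 loaded trips out, with a return between consecutive ones — at least 5 crossings.
The safety rule pushes this higher. Following every safe sequence of crossings, the most of the 6 that can be at the far shore as the ferry arrives there on crossings 5, 7 is 4, 5 respectively — never all 6.
So no plan with fewer than 9 crossings exists, and this one achieves 9:
1. Ferryman goes to the far shore with crate K5 and crate R7.
2. Ferryman goes back to the near shore with crate K5.
3. Ferryman goes to the far shore with crate K5 and crate R5.
4. Ferryman goes back to the near shore with crate K5.
5. Ferryman goes to the far shore with crate K4 and crate K5.
6. Ferryman goes back to the near shore with crate K5.
7. Ferryman goes to the far shore with crate K5 and crate M2.
8. Ferryman goes back to the near shore with crate R7.
9. Ferryman goes to the far shore with crate R1 and crate R7.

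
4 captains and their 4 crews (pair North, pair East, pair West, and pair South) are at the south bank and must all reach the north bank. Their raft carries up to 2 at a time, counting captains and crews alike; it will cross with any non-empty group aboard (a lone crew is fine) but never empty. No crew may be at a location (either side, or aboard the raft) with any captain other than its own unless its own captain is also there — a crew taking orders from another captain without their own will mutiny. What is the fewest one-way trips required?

impossible

Following every safe sequence of crossings from the start, the most of the 8 that can be at the north bank as the raft arrives there on crossings 1, 3, 5 is 2, 3, 4 respectively; the best ever achieved is 4 of 8.
From crossing 7 on, no configuration arises that was not already reachable earlier: only 44 distinct safe configurations (who is on which side, and where the raft is) can ever be reached, none of them has everyone across, and every continuation just revisits them. So no valid plan exists.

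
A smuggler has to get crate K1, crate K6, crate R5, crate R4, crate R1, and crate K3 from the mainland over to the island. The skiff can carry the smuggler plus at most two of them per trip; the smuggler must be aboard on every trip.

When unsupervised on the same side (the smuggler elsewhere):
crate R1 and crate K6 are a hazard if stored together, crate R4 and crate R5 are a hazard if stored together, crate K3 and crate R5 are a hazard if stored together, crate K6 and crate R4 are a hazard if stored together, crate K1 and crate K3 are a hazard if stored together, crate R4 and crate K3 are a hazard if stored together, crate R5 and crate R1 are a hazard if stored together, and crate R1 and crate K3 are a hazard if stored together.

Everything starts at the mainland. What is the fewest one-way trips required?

impossible

Whatever the first load, the items left behind include a forbidden pair without the smuggler. No opening move is safe, so no plan exists.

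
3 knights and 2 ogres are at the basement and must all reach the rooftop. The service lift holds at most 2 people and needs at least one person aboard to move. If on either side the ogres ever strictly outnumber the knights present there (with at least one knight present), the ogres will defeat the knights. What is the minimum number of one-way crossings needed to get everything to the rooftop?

Counting alone: each trip to the rooftop takes at most 2 across and each return brings at least 1 back, so after t trips out (and t−1 returns) at most 2t − (t−1) of the 5 are across; that first reaches 5 at t = 4, so at least 7 crossings are needed.
The plan below uses exactly 7 crossings, so it is optimal:
1. 2 ogres → the rooftop.  (the basement: 3K 0O; the rooftop: 0K 2O)
2. 1 ogre ← the basement.  (the basement: 3K 1O; the rooftop: 0K 1O)
3. 2 knights → the rooftop.  (the basement: 1K 1O; the rooftop: 2K 1O)
4. 1 knight ← the basement.  (the basement: 2K 1O; the rooftop: 1K 1O)
5. 1 knight and 1 ogre → the rooftop.  (the basement: 1K 0O; the rooftop: 2K 2O)
6. 1 ogre ← the basement.  (the basement: 1K 1O; the rooftop: 2K 1O)
7. 1 knight and 1 ogre → the rooftop.  (the basement: 0K 0O; the rooftop: 3K 2O)

7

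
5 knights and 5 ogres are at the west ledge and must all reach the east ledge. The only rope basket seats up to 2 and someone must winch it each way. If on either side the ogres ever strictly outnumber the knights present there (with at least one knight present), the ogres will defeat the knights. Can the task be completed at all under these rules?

No

Following every safe sequence of crossings from the start, the most of the 10 that can be at the east ledge as the rope basket arrives there on crossings 1, 3, 5, 7 is 2, 3, 4, 5 respectively; the best ever achieved is 5 of 10.
From crossing 9 on, no configuration arises that was not already reachable earlier: only 13 distinct safe configurations (who is on which side, and where the rope basket is) can ever be reached, none of them has everyone across, and every continuation just revisits them. They are: 0 knights + 0 ogres across (rope basket back at the start); 0 knights + 1 ogre across (rope basket there); 0 knights + 1 ogre across (rope basket back at the start); 0 knights + 2 ogres across (rope basket there); 0 knights + 2 ogres across (rope basket back at the start); 0 knights + 3 ogres across (rope basket there); 0 knights + 3 ogres across (rope basket back at the start); 0 knights + 4 ogres across (rope basket there); 0 knights + 4 ogres across (rope basket back at the start); 0 knights + 5 ogres across (rope basket there); 1 knight + 1 ogre across (rope basket there); 1 knight + 1 ogre across (rope basket back at the start); 2 knights + 2 ogres across (rope basket there). So no valid plan exists.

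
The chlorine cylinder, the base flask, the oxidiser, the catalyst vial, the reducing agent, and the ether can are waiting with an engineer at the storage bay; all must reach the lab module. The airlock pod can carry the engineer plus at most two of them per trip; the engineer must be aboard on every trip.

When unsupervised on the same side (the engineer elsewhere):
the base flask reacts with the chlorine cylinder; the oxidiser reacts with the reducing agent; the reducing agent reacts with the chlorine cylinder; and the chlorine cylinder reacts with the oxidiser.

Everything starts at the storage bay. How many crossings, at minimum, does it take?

Counting alone: the engineer can take at most 2 across per trip to the lab module, so moving all 6 needs at least 3 loaded trips out, with a return between consecutive ones — at least 5 crossings.
The safety rule pushes this higher. Following every safe sequence of crossings, the most of the 6 that can be at the lab module as the airlock pod arrives there on crossings 5, 7 is 4, 5 respectively — never all 6.
So no plan with fewer than 9 crossings exists, and this one achieves 9:
1. Engineer goes to the lab module with the chlorine cylinder and the oxidiser.  [the storage bay: the base flask, the catalyst vial, the ether can, the reducing agent | the lab module: the chlorine cylinder, the oxidiser]
2. Engineer goes back to the storage bay with the chlorine cylinder.  [the storage bay: the base flask, the catalyst vial, the chlorine cylinder, the ether can, the reducing agent | the lab module: the oxidiser]
3. Engineer goes to the lab module with the base flask and the chlorine cylinder.  [the storage bay: the catalyst vial, the ether can, the reducing agent | the lab module: the base flask, the chlorine cylinder, the oxidiser]
4. Engineer goes back to the storage bay with the chlorine cylinder.  [the storage bay: the catalyst vial, the chlorine cylinder, the ether can, the reducing agent | the lab module: the base flask, the oxidiser]
5. Engineer goes to the lab module with the catalyst vial and the chlorine cylinder.  [the storage bay: the ether can, the reducing agent | the lab module: the base flask, the catalyst vial, the chlorine cylinder, the oxidiser]
6. Engineer goes back to the storage bay with the chlorine cylinder.  [the storage bay: the chlorine cylinder, the ether can, the reducing agent | the lab module: the base flask, the catalyst vial, the oxidiser]
7. Engineer goes to the lab module with the chlorine cylinder and the ether can.  [the storage bay: the reducing agent | the lab module: the base flask, the catalyst vial, the chlorine cylinder, the ether can, the oxidiser]
8. Engineer goes back to the storage bay with the chlorine cylinder.  [the storage bay: the chlorine cylinder, the reducing agent | the lab module: the base flask, the catalyst vial, the ether can, the oxidiser]
9. Engineer goes to the lab module with the chlorine cylinder and the reducing agent.  [the storage bay: — | the lab module: the base flask, the catalyst vial, the chlorine cylinder, the ether can, the oxidiser, the reducing agent]

9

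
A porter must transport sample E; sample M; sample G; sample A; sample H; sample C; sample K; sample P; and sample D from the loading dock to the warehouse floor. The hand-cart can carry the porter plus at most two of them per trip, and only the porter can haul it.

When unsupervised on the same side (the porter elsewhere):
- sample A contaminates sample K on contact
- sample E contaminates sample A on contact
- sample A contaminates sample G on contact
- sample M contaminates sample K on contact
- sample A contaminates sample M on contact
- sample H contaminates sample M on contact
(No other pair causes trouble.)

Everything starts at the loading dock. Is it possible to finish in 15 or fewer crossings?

Yes — this plan uses 15 crossings (≤ 15):
1. Porter goes to the warehouse floor with sample A and sample M.  [the loading dock: sample C, sample D, sample E, sample G, sample H, sample K, sample P | the warehouse floor: sample A, sample M]
2. Porter goes back to the loading dock with sample M.  [the loading dock: sample C, sample D, sample E, sample G, sample H, sample K, sample M, sample P | the warehouse floor: sample A]
3. Porter goes to the warehouse floor with sample E and sample M.  [the loading dock: sample C, sample D, sample G, sample H, sample K, sample P | the warehouse floor: sample A, sample E, sample M]
4. Porter goes back to the loading dock with sample A.  [the loading dock: sample A, sample C, sample D, sample G, sample H, sample K, sample P | the warehouse floor: sample E, sample M]
5. Porter goes to the warehouse floor with sample A and sample G.  [the loading dock: sample C, sample D, sample H, sample K, sample P | the warehouse floor: sample A, sample E, sample G, sample M]
6. Porter goes back to the loading dock with sample A.  [the loading dock: sample A, sample C, sample D, sample H, sample K, sample P | the warehouse floor: sample E, sample G, sample M]
7. Porter goes to the warehouse floor with sample A and sample C.  [the loading dock: sample D, sample H, sample K, sample P | the warehouse floor: sample A, sample C, sample E, sample G, sample M]
8. Porter goes back to the loading dock with sample A.  [the loading dock: sample A, sample D, sample H, sample K, sample P | the warehouse floor: sample C, sample E, sample G, sample M]
9. Porter goes to the warehouse floor with sample A and sample P.  [the loading dock: sample D, sample H, sample K | the warehouse floor: sample A, sample C, sample E, sample G, sample M, sample P]
10. Porter goes back to the loading dock with sample A.  [the loading dock: sample A, sample D, sample H, sample K | the warehouse floor: sample C, sample E, sample G, sample M, sample P]
11. Porter goes to the warehouse floor with sample A and sample D.  [the loading dock: sample H, sample K | the warehouse floor: sample A, sample C, sample D, sample E, sample G, sample M, sample P]
12. Porter goes back to the loading dock with sample A.  [the loading dock: sample A, sample H, sample K | the warehouse floor: sample C, sample D, sample E, sample G, sample M, sample P]
13. Porter goes to the warehouse floor with sample H and sample K.  [the loading dock: sample A | the warehouse floor: sample C, sample D, sample E, sample G, sample H, sample K, sample M, sample P]
14. Porter goes back to the loading dock with sample M.  [the loading dock: sample A, sample M | the warehouse floor: sample C, sample D, sample E, sample G, sample H, sample K, sample P]
15. Porter goes to the warehouse floor with sample A and sample M.  [the loading dock: — | the warehouse floor: sample A, sample C, sample D, sample E, sample G, sample H, sample K, sample M, sample P]

Yes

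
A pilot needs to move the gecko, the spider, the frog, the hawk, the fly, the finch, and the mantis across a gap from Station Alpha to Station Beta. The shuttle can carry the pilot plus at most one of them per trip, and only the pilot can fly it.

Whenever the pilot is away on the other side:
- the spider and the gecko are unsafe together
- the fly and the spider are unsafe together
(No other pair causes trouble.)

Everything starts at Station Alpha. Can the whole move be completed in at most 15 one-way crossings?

Yes — this plan uses 15 crossings (≤ 15):
1. Pilot goes to Station Beta with the spider.
2. Pilot goes back to Station Alpha alone.
3. Pilot goes to Station Beta with the gecko.
4. Pilot goes back to Station Alpha with the spider.
5. Pilot goes to Station Beta with the fly.
6. Pilot goes back to Station Alpha alone.
7. Pilot goes to Station Beta with the frog.
8. Pilot goes back to Station Alpha alone.
9. Pilot goes to Station Beta with the hawk.
10. Pilot goes back to Station Alpha alone.
11. Pilot goes to Station Beta with the finch.
12. Pilot goes back to Station Alpha alone.
13. Pilot goes to Station Beta with the mantis.
14. Pilot goes back to Station Alpha alone.
15. Pilot goes to Station Beta with the spider.

Yes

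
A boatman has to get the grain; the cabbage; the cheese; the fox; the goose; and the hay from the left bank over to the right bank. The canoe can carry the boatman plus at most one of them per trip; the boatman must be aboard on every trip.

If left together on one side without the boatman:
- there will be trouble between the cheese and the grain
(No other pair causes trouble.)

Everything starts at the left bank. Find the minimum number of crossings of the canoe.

11

Counting alone: the boatman can take at most 1 across per trip to the right bank, so moving all 6 needs at least 6 loaded trips out, with a return between consecutive ones — at least 11 crossings.
The plan below uses exactly 11 crossings, so it is optimal:
1. Boatman goes to the right bank with the grain.
2. Boatman goes back to the left bank alone.
3. Boatman goes to the right bank with the cabbage.
4. Boatman goes back to the left bank alone.
5. Boatman goes to the right bank with the fox.
6. Boatman goes back to the left bank alone.
7. Boatman goes to the right bank with the goose.
8. Boatman goes back to the left bank alone.
9. Boatman goes to the right bank with the hay.
10. Boatman goes back to the left bank alone.
11. Boatman goes to the right bank with the cheese.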